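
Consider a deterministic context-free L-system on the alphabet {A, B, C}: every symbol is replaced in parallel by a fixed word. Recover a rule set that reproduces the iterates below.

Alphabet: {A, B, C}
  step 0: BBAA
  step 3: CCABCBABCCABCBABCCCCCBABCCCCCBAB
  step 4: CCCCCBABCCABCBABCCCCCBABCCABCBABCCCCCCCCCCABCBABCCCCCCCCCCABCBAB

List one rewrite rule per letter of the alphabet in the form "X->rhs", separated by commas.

A->CB, B->AB, C->CC

  step 3 ⇒ step 4: CCABCBABCCABCBABCCCCCBABCCCCCBAB ⇒ CC·CC·CB·AB·CC·AB·CB·AB·CC·CC·CB·AB·CC·AB·CB·AB·CC·CC·CC·CC·CC·AB·CB·AB·CC·CC·CC·CC·CC·AB·CB·AB
    A ↦ CB
    B ↦ AB
    C ↦ CC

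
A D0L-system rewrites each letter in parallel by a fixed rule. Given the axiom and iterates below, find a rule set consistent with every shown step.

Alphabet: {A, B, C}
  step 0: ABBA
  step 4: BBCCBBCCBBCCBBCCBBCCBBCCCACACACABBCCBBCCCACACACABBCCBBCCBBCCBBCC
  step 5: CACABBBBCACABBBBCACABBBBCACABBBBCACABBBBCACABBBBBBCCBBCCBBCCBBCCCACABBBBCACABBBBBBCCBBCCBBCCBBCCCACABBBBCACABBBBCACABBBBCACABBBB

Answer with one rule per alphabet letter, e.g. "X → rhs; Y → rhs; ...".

  step 4 ⇒ step 5: BBCCBBCCBBCCBBCCBBCCBBCCCACACACABBCCBBCCCACACACABBCCBBCCBBCCBBCC ⇒ CA·CA·BB·BB·CA·CA·BB·BB·CA·CA·BB·BB·CA·CA·BB·BB·CA·CA·BB·BB·CA·CA·BB·BB·BB·CC·BB·CC·BB·CC·BB·CC·CA·CA·BB·BB·CA·CA·BB·BB·BB·CC·BB·CC·BB·CC·BB·CC·CA·CA·BB·BB·CA·CA·BB·BB·CA·CA·BB·BB·CA·CA·BB·BB
    A ↦ CC
    B ↦ CA
    C ↦ BB

A->CC, B->CA, C->BB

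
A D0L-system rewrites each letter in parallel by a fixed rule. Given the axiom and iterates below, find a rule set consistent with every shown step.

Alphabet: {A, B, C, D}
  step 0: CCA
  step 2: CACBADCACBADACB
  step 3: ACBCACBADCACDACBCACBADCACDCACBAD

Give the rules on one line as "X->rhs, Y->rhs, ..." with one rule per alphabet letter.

  step 2 ⇒ step 3: CACBADCACBADACB ⇒ ACB·C·ACB·AD·C·ACD·ACB·C·ACB·AD·C·ACD·C·ACB·AD
    A ↦ C
    B ↦ AD
    C ↦ ACB
    D ↦ ACD

A->C, B->AD, C->ACB, D->ACD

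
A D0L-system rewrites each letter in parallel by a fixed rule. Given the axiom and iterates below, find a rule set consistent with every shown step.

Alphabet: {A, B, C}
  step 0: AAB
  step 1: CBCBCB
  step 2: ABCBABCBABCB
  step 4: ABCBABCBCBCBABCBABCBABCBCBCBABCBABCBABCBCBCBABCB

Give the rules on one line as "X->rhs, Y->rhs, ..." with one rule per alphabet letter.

A->CB, B->CB, C->AB

  step 1 ⇒ step 2: CBCBCB ⇒ AB·CB·AB·CB·AB·CB
    B ↦ CB
    C ↦ AB
  step 0 ⇒ step 1: AAB ⇒ CB·CB·CB
    A ↦ CB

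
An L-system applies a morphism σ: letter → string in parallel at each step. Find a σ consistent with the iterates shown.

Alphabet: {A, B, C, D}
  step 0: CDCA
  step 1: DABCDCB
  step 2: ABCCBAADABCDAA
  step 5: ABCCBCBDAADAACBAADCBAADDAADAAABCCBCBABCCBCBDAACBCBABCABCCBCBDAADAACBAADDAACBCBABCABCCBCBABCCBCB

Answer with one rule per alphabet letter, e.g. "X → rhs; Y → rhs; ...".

  step 1 ⇒ step 2: DABCDCB ⇒ ABC·CB·AA·D·ABC·D·AA
    A ↦ CB
    B ↦ AA
    C ↦ D
    D ↦ ABC

A->CB, B->AA, C->D, D->ABC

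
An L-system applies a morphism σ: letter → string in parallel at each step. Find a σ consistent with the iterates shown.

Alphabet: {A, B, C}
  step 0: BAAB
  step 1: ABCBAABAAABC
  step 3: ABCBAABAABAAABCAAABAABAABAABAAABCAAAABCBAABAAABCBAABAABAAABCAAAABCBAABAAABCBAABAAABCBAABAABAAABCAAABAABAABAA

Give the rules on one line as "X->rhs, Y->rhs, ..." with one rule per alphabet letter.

  step 0 ⇒ step 1: BAAB ⇒ ABC·BAA·BAA·ABC
    A ↦ BAA
    B ↦ ABC
    C ↦ AAA  (constrained at step 1)

A->BAA, B->ABC, C->AAA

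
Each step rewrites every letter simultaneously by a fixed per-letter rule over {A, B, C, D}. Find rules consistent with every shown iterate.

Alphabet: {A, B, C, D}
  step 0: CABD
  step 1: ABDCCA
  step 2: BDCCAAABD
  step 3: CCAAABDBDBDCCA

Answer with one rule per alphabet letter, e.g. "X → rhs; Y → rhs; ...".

A->BD, B->C, C->A, D->CA

  step 2 ⇒ step 3: BDCCAAABD ⇒ C·CA·A·A·BD·BD·BD·C·CA
    A ↦ BD
    B ↦ C
    C ↦ A
    D ↦ CA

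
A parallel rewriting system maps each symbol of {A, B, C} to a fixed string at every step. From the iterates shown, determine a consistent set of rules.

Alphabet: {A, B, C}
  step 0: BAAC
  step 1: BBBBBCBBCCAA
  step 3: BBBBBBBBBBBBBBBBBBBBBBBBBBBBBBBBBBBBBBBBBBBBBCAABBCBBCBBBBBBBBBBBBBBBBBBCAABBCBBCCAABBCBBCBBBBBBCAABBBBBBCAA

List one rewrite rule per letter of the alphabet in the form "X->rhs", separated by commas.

  step 0 ⇒ step 1: BAAC ⇒ BBB·BBC·BBC·CAA
    A ↦ BBC
    B ↦ BBB
    C ↦ CAA

A->BBC, B->BBB, C->CAA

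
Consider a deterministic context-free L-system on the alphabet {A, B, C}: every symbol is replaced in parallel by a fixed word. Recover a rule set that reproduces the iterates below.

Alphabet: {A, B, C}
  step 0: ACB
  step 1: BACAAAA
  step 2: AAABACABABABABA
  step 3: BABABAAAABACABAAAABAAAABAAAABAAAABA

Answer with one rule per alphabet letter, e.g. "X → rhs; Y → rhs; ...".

  step 2 ⇒ step 3: AAABACABABABABA ⇒ BA·BA·BA·AAA·BA·CA·BA·AAA·BA·AAA·BA·AAA·BA·AAA·BA
    A ↦ BA
    B ↦ AAA
    C ↦ CA

A->BA, B->AAA, C->CA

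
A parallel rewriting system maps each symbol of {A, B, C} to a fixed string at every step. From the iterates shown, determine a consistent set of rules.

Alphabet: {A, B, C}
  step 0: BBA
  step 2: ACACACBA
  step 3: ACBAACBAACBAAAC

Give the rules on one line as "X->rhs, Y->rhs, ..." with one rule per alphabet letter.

A->AC, B->A, C->BA

  step 2 ⇒ step 3: ACACACBA ⇒ AC·BA·AC·BA·AC·BA·A·AC
    A ↦ AC
    B ↦ A
    C ↦ BA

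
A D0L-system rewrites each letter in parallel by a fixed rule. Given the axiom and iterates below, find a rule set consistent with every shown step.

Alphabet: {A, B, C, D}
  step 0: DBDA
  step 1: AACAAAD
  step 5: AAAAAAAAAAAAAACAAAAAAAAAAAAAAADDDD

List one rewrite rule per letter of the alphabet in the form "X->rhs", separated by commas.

  step 0 ⇒ step 1: DBDA ⇒ AA·CA·AA·D
    A ↦ D
    B ↦ CA
    D ↦ AA
    C ↦ DB  (constrained at step 1)

A->D, B->CA, C->DB, D->AA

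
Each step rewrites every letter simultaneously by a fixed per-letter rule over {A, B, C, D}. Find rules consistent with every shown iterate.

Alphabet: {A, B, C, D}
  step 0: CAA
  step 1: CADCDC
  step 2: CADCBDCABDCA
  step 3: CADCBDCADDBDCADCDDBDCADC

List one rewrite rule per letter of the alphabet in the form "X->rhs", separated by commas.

  step 2 ⇒ step 3: CADCBDCABDCA ⇒ CA·DC·BD·CA·DD·BD·CA·DC·DD·BD·CA·DC
    A ↦ DC
    B ↦ DD
    C ↦ CA
    D ↦ BD

A->DC, B->DD, C->CA, D->BD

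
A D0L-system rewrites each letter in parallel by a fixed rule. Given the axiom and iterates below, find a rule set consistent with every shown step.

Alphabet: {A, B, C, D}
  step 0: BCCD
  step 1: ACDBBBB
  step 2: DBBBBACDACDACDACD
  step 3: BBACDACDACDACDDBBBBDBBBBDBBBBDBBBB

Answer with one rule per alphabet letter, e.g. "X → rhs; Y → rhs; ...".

A->DB, B->ACD, C->B, D->BB

  step 2 ⇒ step 3: DBBBBACDACDACDACD ⇒ BB·ACD·ACD·ACD·ACD·DB·B·BB·DB·B·BB·DB·B·BB·DB·B·BB
    A ↦ DB
    B ↦ ACD
    C ↦ B
    D ↦ BB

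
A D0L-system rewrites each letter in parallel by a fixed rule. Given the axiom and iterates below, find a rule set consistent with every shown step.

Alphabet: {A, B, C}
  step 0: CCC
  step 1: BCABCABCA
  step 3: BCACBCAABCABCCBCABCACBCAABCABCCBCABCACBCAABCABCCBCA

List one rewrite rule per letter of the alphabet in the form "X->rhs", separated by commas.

  step 0 ⇒ step 1: CCC ⇒ BCA·BCA·BCA
    C ↦ BCA
    A ↦ ABC  (constrained at step 1)
    B ↦ C  (constrained at step 1)

A->ABC, B->C, C->BCA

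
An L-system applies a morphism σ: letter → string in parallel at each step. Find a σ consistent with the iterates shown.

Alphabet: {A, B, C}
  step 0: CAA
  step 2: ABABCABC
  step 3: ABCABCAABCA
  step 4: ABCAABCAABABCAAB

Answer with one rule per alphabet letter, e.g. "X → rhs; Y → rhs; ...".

A->AB, B->C, C->A

  step 3 ⇒ step 4: ABCABCAABCA ⇒ AB·C·A·AB·C·A·AB·AB·C·A·AB
    A ↦ AB
    B ↦ C
    C ↦ A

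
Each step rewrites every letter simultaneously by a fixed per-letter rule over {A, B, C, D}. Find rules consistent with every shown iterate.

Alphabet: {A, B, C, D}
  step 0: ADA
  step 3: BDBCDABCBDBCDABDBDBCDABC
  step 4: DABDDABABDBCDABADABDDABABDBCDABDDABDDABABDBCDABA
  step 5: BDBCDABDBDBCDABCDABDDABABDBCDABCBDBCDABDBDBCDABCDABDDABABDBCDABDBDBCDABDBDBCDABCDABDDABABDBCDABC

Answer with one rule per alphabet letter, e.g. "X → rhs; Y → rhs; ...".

  step 4 ⇒ step 5: DABDDABABDBCDABADABDDABABDBCDABDDABDDABABDBCDABA ⇒ BD·BC·DA·BD·BD·BC·DA·BC·DA·BD·DA·BA·BD·BC·DA·BC·BD·BC·DA·BD·BD·BC·DA·BC·DA·BD·DA·BA·BD·BC·DA·BD·BD·BC·DA·BD·BD·BC·DA·BC·DA·BD·DA·BA·BD·BC·DA·BC
    A ↦ BC
    B ↦ DA
    C ↦ BA
    D ↦ BD

A->BC, B->DA, C->BA, D->BD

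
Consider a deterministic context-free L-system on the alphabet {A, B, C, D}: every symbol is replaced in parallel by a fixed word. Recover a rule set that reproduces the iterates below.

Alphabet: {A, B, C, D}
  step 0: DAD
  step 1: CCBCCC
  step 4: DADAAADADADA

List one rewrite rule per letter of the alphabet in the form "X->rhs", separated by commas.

A->BC, B->D, C->A, D->CC

  step 0 ⇒ step 1: DAD ⇒ CC·BC·CC
    A ↦ BC
    D ↦ CC
    B ↦ D  (constrained at step 1)
    C ↦ A  (constrained at step 1)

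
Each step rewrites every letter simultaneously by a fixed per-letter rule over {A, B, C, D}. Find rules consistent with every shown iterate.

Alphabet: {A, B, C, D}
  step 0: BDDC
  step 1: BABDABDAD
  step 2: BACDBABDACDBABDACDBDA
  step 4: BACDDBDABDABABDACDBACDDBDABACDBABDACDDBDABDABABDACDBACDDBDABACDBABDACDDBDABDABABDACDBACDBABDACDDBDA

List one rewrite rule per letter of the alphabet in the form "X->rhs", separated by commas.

  step 1 ⇒ step 2: BABDABDAD ⇒ BA·CD·BA·BDA·CD·BA·BDA·CD·BDA
    A ↦ CD
    B ↦ BA
    D ↦ BDA
  step 0 ⇒ step 1: BDDC ⇒ BA·BDA·BDA·D
    C ↦ D

A->CD, B->BA, C->D, D->BDA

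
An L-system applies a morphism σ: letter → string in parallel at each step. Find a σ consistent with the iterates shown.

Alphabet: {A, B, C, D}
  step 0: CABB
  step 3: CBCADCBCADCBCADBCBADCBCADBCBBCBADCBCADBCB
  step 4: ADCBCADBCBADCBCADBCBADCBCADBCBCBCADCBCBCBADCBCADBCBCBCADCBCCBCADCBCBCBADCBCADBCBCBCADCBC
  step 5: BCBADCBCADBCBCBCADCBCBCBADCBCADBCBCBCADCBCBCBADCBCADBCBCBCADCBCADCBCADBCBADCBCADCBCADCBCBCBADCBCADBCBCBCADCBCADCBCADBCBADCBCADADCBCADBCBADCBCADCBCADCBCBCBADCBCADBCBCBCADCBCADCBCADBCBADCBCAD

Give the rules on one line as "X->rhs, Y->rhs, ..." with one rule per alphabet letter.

  step 4 ⇒ step 5: ADCBCADBCBADCBCADBCBADCBCADBCBCBCADCBCBCBADCBCADBCBCBCADCBCCBCADCBCBCBADCBCADBCBCBCADCBC ⇒ B·CB·AD·CBC·AD·B·CB·CBC·AD·CBC·B·CB·AD·CBC·AD·B·CB·CBC·AD·CBC·B·CB·AD·CBC·AD·B·CB·CBC·AD·CBC·AD·CBC·AD·B·CB·AD·CBC·AD·CBC·AD·CBC·B·CB·AD·CBC·AD·B·CB·CBC·AD·CBC·AD·CBC·AD·B·CB·AD·CBC·AD·AD·CBC·AD·B·CB·AD·CBC·AD·CBC·AD·CBC·B·CB·AD·CBC·AD·B·CB·CBC·AD·CBC·AD·CBC·AD·B·CB·AD·CBC·AD
    A ↦ B
    B ↦ CBC
    C ↦ AD
    D ↦ CB

A->B, B->CBC, C->AD, D->CB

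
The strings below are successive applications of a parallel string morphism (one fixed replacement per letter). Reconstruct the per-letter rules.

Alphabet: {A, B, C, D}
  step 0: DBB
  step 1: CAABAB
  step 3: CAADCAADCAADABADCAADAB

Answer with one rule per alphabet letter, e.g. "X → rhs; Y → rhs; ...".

A->AD, B->AB, C->D, D->CA

  step 0 ⇒ step 1: DBB ⇒ CA·AB·AB
    B ↦ AB
    D ↦ CA
    A ↦ AD  (constrained at step 1)
    C ↦ D  (constrained at step 1)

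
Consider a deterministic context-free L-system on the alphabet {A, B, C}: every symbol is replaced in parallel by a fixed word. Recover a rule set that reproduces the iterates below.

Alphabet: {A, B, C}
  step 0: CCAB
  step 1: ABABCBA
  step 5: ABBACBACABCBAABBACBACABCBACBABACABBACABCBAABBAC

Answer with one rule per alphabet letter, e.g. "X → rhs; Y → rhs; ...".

  step 0 ⇒ step 1: CCAB ⇒ AB·AB·C·BA
    A ↦ C
    B ↦ BA
    C ↦ AB

A->C, B->BA, C->AB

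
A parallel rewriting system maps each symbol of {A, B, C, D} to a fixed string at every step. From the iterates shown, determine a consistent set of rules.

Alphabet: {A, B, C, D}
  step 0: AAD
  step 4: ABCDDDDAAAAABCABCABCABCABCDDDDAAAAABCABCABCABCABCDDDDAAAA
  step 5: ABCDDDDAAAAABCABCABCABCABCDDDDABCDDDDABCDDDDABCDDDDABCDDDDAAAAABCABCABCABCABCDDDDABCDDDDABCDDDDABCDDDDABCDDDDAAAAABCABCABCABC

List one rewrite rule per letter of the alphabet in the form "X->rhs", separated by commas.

A->ABC, B->DD, C->DD, D->A

  step 4 ⇒ step 5: ABCDDDDAAAAABCABCABCABCABCDDDDAAAAABCABCABCABCABCDDDDAAAA ⇒ ABC·DD·DD·A·A·A·A·ABC·ABC·ABC·ABC·ABC·DD·DD·ABC·DD·DD·ABC·DD·DD·ABC·DD·DD·ABC·DD·DD·A·A·A·A·ABC·ABC·ABC·ABC·ABC·DD·DD·ABC·DD·DD·ABC·DD·DD·ABC·DD·DD·ABC·DD·DD·A·A·A·A·ABC·ABC·ABC·ABC
    A ↦ ABC
    B ↦ DD
    C ↦ DD
    D ↦ A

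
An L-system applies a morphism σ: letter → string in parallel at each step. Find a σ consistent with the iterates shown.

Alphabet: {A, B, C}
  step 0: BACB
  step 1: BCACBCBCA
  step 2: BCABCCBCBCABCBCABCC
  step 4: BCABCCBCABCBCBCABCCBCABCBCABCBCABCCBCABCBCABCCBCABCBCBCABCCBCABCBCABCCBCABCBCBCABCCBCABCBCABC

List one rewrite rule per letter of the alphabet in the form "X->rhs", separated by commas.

  step 1 ⇒ step 2: BCACBCBCA ⇒ BCA·BC·C·BC·BCA·BC·BCA·BC·C
    A ↦ C
    B ↦ BCA
    C ↦ BC

A->C, B->BCA, C->BC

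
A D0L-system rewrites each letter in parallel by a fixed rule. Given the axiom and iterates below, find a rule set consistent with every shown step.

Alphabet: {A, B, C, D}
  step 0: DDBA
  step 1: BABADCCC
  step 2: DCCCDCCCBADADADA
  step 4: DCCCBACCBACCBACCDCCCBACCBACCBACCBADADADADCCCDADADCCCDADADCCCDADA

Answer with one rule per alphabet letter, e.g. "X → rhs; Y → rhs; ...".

  step 1 ⇒ step 2: BABADCCC ⇒ DC·CC·DC·CC·BA·DA·DA·DA
    A ↦ CC
    B ↦ DC
    C ↦ DA
    D ↦ BA

A->CC, B->DC, C->DA, D->BA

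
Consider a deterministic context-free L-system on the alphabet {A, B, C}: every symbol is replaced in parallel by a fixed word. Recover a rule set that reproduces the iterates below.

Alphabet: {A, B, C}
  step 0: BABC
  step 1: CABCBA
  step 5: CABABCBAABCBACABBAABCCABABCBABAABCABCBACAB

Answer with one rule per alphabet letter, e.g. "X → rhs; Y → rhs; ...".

A->AB, B->C, C->BA

  step 0 ⇒ step 1: BABC ⇒ C·AB·C·BA
    A ↦ AB
    B ↦ C
    C ↦ BA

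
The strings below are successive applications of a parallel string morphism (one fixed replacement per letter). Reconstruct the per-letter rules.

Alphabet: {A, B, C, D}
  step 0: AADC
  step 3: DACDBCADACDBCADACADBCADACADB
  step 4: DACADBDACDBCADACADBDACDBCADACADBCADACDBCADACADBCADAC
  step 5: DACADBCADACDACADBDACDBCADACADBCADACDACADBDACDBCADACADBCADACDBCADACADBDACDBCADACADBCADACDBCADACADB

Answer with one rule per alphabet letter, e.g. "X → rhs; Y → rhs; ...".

  step 4 ⇒ step 5: DACADBDACDBCADACADBDACDBCADACADBCADACDBCADACADBCADAC ⇒ DA·CA·DB·CA·DA·C·DA·CA·DB·DA·C·DB·CA·DA·CA·DB·CA·DA·C·DA·CA·DB·DA·C·DB·CA·DA·CA·DB·CA·DA·C·DB·CA·DA·CA·DB·DA·C·DB·CA·DA·CA·DB·CA·DA·C·DB·CA·DA·CA·DB
    A ↦ CA
    B ↦ C
    C ↦ DB
    D ↦ DA

A->CA, B->C, C->DB, D->DA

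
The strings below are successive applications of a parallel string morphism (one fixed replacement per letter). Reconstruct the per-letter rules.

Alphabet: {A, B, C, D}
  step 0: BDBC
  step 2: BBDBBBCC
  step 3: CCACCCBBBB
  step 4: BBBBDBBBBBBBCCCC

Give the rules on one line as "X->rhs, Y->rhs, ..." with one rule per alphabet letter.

A->DB, B->C, C->BB, D->A

  step 3 ⇒ step 4: CCACCCBBBB ⇒ BB·BB·DB·BB·BB·BB·C·C·C·C
    A ↦ DB
    B ↦ C
    C ↦ BB
  step 2 ⇒ step 3: BBDBBBCC ⇒ C·C·A·C·C·C·BB·BB
    D ↦ A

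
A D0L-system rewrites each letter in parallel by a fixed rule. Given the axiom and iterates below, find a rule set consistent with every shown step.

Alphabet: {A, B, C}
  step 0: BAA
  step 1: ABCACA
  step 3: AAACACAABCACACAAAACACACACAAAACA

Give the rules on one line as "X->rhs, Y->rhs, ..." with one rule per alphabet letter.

A->CA, B->AB, C->AAA

  step 0 ⇒ step 1: BAA ⇒ AB·CA·CA
    A ↦ CA
    B ↦ AB
    C ↦ AAA  (constrained at step 1)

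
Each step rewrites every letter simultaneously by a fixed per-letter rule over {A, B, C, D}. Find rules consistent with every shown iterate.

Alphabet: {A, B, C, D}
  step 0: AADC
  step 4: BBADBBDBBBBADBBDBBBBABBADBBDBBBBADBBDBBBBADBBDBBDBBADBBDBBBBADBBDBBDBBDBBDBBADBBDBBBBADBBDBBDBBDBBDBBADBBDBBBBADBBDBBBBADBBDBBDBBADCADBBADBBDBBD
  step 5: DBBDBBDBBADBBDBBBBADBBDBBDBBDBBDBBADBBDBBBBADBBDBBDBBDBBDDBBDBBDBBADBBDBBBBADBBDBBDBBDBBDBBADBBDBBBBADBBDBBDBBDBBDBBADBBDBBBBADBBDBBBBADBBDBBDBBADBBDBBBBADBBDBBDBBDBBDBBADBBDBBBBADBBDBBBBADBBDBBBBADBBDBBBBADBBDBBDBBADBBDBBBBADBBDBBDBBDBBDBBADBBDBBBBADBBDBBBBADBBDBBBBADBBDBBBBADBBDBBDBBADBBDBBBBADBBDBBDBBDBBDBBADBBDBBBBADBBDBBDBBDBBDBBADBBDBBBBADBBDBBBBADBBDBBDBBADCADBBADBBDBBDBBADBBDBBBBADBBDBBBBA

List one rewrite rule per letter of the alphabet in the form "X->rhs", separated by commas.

  step 4 ⇒ step 5: BBADBBDBBBBADBBDBBBBABBADBBDBBBBADBBDBBBBADBBDBBDBBADBBDBBBBADBBDBBDBBDBBDBBADBBDBBBBADBBDBBDBBDBBDBBADBBDBBBBADBBDBBBBADBBDBBDBBADCADBBADBBDBBD ⇒ DBB·DBB·D·BBA·DBB·DBB·BBA·DBB·DBB·DBB·DBB·D·BBA·DBB·DBB·BBA·DBB·DBB·DBB·DBB·D·DBB·DBB·D·BBA·DBB·DBB·BBA·DBB·DBB·DBB·DBB·D·BBA·DBB·DBB·BBA·DBB·DBB·DBB·DBB·D·BBA·DBB·DBB·BBA·DBB·DBB·BBA·DBB·DBB·D·BBA·DBB·DBB·BBA·DBB·DBB·DBB·DBB·D·BBA·DBB·DBB·BBA·DBB·DBB·BBA·DBB·DBB·BBA·DBB·DBB·BBA·DBB·DBB·D·BBA·DBB·DBB·BBA·DBB·DBB·DBB·DBB·D·BBA·DBB·DBB·BBA·DBB·DBB·BBA·DBB·DBB·BBA·DBB·DBB·BBA·DBB·DBB·D·BBA·DBB·DBB·BBA·DBB·DBB·DBB·DBB·D·BBA·DBB·DBB·BBA·DBB·DBB·DBB·DBB·D·BBA·DBB·DBB·BBA·DBB·DBB·BBA·DBB·DBB·D·BBA·DCA·D·BBA·DBB·DBB·D·BBA·DBB·DBB·BBA·DBB·DBB·BBA
    A ↦ D
    B ↦ DBB
    C ↦ DCA
    D ↦ BBA

A->D, B->DBB, C->DCA, D->BBA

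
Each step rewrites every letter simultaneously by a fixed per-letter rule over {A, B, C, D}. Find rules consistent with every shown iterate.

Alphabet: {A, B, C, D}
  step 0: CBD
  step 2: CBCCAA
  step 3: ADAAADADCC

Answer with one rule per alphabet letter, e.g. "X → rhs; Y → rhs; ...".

  step 2 ⇒ step 3: CBCCAA ⇒ AD·AA·AD·AD·C·C
    A ↦ C
    B ↦ AA
    C ↦ AD
    D ↦ B  (constrained at step 0)

A->C, B->AA, C->AD, D->B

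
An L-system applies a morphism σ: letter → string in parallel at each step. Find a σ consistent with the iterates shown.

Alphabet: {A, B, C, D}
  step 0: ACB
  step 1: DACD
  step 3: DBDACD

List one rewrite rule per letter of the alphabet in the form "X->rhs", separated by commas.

A->D, B->D, C->AC, D->B

  step 0 ⇒ step 1: ACB ⇒ D·AC·D
    A ↦ D
    B ↦ D
    C ↦ AC
    D ↦ B  (constrained at step 1)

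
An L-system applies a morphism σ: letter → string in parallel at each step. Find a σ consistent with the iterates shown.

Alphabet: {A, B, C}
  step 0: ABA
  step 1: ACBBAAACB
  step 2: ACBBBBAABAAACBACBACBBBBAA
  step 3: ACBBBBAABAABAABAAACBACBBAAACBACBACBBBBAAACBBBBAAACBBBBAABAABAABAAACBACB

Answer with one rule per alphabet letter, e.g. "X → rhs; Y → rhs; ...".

  step 2 ⇒ step 3: ACBBBBAABAAACBACBACBBBBAA ⇒ ACB·BB·BAA·BAA·BAA·BAA·ACB·ACB·BAA·ACB·ACB·ACB·BB·BAA·ACB·BB·BAA·ACB·BB·BAA·BAA·BAA·BAA·ACB·ACB
    A ↦ ACB
    B ↦ BAA
    C ↦ BB

A->ACB, B->BAA, C->BB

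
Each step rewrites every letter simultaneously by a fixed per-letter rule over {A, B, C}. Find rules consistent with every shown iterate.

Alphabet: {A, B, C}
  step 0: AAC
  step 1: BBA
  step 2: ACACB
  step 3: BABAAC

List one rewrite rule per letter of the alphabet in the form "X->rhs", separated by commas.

A->B, B->AC, C->A

  step 2 ⇒ step 3: ACACB ⇒ B·A·B·A·AC
    A ↦ B
    B ↦ AC
    C ↦ A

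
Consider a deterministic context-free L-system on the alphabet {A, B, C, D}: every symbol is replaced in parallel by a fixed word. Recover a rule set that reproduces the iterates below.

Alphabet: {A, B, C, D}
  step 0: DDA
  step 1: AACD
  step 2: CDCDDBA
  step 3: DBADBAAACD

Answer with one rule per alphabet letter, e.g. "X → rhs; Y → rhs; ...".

  step 2 ⇒ step 3: CDCDDBA ⇒ DB·A·DB·A·A·A·CD
    A ↦ CD
    B ↦ A
    C ↦ DB
    D ↦ A

A->CD, B->A, C->DB, D->A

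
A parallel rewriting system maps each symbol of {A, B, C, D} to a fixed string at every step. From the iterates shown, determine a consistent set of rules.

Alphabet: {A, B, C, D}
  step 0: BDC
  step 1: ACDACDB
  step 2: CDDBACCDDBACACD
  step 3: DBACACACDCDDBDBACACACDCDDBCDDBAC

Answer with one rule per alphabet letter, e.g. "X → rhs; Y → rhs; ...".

A->CD, B->ACD, C->DB, D->AC

  step 2 ⇒ step 3: CDDBACCDDBACACD ⇒ DB·AC·AC·ACD·CD·DB·DB·AC·AC·ACD·CD·DB·CD·DB·AC
    A ↦ CD
    B ↦ ACD
    C ↦ DB
    D ↦ AC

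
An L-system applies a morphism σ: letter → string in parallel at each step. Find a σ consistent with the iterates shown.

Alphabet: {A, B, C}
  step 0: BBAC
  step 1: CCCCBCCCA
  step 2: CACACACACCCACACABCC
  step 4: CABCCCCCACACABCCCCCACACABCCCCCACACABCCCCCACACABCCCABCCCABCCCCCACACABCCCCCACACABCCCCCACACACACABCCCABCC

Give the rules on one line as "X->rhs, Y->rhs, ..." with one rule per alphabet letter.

  step 1 ⇒ step 2: CCCCBCCCA ⇒ CA·CA·CA·CA·CC·CA·CA·CA·BCC
    A ↦ BCC
    B ↦ CC
    C ↦ CA

A->BCC, B->CC, C->CA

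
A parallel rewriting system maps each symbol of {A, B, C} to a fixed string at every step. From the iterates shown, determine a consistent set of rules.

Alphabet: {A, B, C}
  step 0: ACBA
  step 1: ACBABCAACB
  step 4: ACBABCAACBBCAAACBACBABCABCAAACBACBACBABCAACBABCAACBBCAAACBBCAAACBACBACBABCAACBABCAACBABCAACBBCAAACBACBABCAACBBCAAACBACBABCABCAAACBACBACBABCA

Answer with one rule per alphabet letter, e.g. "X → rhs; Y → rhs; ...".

  step 0 ⇒ step 1: ACBA ⇒ ACB·A·BCA·ACB
    A ↦ ACB
    B ↦ BCA
    C ↦ A

A->ACB, B->BCA, C->A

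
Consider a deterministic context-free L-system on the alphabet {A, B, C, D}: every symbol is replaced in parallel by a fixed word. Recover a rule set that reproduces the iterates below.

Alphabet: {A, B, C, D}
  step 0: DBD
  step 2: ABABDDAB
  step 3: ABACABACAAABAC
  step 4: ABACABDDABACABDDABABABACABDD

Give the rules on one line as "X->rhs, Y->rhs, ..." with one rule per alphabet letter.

A->AB, B->AC, C->DD, D->A

  step 3 ⇒ step 4: ABACABACAAABAC ⇒ AB·AC·AB·DD·AB·AC·AB·DD·AB·AB·AB·AC·AB·DD
    A ↦ AB
    B ↦ AC
    C ↦ DD
  step 2 ⇒ step 3: ABABDDAB ⇒ AB·AC·AB·AC·A·A·AB·AC
    D ↦ A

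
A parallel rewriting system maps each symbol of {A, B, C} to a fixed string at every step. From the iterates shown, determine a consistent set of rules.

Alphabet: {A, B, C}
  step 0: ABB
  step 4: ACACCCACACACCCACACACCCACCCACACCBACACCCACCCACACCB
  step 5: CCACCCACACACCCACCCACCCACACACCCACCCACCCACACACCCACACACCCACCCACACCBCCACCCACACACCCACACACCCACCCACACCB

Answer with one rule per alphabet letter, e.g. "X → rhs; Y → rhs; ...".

  step 4 ⇒ step 5: ACACCCACACACCCACACACCCACCCACACCBACACCCACCCACACCB ⇒ CC·AC·CC·AC·AC·AC·CC·AC·CC·AC·CC·AC·AC·AC·CC·AC·CC·AC·CC·AC·AC·AC·CC·AC·AC·AC·CC·AC·CC·AC·AC·CB·CC·AC·CC·AC·AC·AC·CC·AC·AC·AC·CC·AC·CC·AC·AC·CB
    A ↦ CC
    B ↦ CB
    C ↦ AC

A->CC, B->CB, C->AC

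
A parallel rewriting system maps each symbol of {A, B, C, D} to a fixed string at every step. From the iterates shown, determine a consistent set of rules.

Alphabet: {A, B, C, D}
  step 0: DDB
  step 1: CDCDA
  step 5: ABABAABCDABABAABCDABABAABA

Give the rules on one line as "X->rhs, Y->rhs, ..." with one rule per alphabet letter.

A->BA, B->A, C->B, D->CD

  step 0 ⇒ step 1: DDB ⇒ CD·CD·A
    B ↦ A
    D ↦ CD
    A ↦ BA  (constrained at step 1)
    C ↦ B  (constrained at step 1)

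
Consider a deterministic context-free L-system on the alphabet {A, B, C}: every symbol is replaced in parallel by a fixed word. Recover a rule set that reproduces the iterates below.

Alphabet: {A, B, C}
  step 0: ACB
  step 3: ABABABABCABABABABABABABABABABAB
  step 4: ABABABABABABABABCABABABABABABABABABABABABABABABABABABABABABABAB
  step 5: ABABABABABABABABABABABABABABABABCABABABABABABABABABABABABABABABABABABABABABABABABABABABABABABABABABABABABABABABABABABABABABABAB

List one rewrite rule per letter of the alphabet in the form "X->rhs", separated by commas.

A->AB, B->AB, C->CAB

  step 4 ⇒ step 5: ABABABABABABABABCABABABABABABABABABABABABABABABABABABABABABABAB ⇒ AB·AB·AB·AB·AB·AB·AB·AB·AB·AB·AB·AB·AB·AB·AB·AB·CAB·AB·AB·AB·AB·AB·AB·AB·AB·AB·AB·AB·AB·AB·AB·AB·AB·AB·AB·AB·AB·AB·AB·AB·AB·AB·AB·AB·AB·AB·AB·AB·AB·AB·AB·AB·AB·AB·AB·AB·AB·AB·AB·AB·AB·AB·AB
    A ↦ AB
    B ↦ AB
    C ↦ CAB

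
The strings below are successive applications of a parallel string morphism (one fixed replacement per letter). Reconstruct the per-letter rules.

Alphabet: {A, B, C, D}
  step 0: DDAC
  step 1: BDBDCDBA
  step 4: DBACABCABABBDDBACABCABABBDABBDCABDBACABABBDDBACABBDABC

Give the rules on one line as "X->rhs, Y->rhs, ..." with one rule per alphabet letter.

A->C, B->AB, C->DBA, D->BD

  step 0 ⇒ step 1: DDAC ⇒ BD·BD·C·DBA
    A ↦ C
    C ↦ DBA
    D ↦ BD
    B ↦ AB  (constrained at step 1)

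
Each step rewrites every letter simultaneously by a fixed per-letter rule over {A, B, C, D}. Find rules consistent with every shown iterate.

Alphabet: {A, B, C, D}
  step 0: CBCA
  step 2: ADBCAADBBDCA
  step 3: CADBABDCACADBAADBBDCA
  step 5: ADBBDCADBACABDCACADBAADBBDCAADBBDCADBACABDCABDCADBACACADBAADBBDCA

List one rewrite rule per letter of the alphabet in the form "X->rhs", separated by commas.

A->CA, B->A, C->BD, D->DB

  step 2 ⇒ step 3: ADBCAADBBDCA ⇒ CA·DB·A·BD·CA·CA·DB·A·A·DB·BD·CA
    A ↦ CA
    B ↦ A
    C ↦ BD
    D ↦ DB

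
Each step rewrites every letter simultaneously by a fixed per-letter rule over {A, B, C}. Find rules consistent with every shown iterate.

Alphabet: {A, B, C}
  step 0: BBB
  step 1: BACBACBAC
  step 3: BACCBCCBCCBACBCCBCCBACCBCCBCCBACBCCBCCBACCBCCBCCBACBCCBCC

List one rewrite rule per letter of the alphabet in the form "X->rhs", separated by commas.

A->C, B->BAC, C->BCC

  step 0 ⇒ step 1: BBB ⇒ BAC·BAC·BAC
    B ↦ BAC
    A ↦ C  (constrained at step 1)
    C ↦ BCC  (constrained at step 1)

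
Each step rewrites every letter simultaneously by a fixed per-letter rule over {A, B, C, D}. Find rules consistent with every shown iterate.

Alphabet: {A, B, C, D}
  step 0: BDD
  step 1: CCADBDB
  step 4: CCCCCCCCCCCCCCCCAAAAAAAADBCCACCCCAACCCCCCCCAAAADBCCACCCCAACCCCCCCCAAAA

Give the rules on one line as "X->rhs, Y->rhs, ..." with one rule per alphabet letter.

  step 0 ⇒ step 1: BDD ⇒ CCA·DB·DB
    B ↦ CCA
    D ↦ DB
    A ↦ AA  (constrained at step 1)
    C ↦ CC  (constrained at step 1)

A->AA, B->CCA, C->CC, D->DB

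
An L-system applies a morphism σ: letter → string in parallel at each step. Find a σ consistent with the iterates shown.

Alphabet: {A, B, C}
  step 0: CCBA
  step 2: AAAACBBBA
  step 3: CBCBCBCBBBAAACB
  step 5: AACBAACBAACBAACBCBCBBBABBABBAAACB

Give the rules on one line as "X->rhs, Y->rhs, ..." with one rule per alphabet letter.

  step 2 ⇒ step 3: AAAACBBBA ⇒ CB·CB·CB·CB·BB·A·A·A·CB
    A ↦ CB
    B ↦ A
    C ↦ BB

A->CB, B->A, C->BB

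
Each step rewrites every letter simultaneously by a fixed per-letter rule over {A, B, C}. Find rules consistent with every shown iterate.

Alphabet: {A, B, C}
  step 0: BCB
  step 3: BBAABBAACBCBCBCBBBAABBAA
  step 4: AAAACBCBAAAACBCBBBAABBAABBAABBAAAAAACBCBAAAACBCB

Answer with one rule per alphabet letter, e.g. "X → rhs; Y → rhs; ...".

A->CB, B->AA, C->BB

  step 3 ⇒ step 4: BBAABBAACBCBCBCBBBAABBAA ⇒ AA·AA·CB·CB·AA·AA·CB·CB·BB·AA·BB·AA·BB·AA·BB·AA·AA·AA·CB·CB·AA·AA·CB·CB
    A ↦ CB
    B ↦ AA
    C ↦ BB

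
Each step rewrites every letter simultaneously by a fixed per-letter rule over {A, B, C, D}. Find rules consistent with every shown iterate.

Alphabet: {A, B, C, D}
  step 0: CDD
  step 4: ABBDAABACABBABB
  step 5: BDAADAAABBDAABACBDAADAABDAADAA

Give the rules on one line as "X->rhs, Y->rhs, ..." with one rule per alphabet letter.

  step 4 ⇒ step 5: ABBDAABACABBABB ⇒ B·DAA·DAA·A·B·B·DAA·B·AC·B·DAA·DAA·B·DAA·DAA
    A ↦ B
    B ↦ DAA
    C ↦ AC
    D ↦ A

A->B, B->DAA, C->AC, D->A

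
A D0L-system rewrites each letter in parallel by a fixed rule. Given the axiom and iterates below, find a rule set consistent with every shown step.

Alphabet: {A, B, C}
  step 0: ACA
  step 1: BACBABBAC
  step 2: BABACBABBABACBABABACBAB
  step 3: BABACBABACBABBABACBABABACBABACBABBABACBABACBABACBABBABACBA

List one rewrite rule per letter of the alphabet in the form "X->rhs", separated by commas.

  step 2 ⇒ step 3: BABACBABBABACBABABACBAB ⇒ BA·BAC·BA·BAC·BAB·BA·BAC·BA·BA·BAC·BA·BAC·BAB·BA·BAC·BA·BAC·BA·BAC·BAB·BA·BAC·BA
    A ↦ BAC
    B ↦ BA
    C ↦ BAB

A->BAC, B->BA, C->BAB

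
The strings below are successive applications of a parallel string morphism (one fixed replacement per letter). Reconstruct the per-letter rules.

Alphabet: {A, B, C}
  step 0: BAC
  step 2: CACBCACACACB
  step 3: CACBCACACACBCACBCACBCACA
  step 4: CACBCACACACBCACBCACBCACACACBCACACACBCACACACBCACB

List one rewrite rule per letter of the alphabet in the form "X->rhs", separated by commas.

  step 3 ⇒ step 4: CACBCACACACBCACBCACBCACA ⇒ CA·CB·CA·CA·CA·CB·CA·CB·CA·CB·CA·CA·CA·CB·CA·CA·CA·CB·CA·CA·CA·CB·CA·CB
    A ↦ CB
    B ↦ CA
    C ↦ CA

A->CB, B->CA, C->CA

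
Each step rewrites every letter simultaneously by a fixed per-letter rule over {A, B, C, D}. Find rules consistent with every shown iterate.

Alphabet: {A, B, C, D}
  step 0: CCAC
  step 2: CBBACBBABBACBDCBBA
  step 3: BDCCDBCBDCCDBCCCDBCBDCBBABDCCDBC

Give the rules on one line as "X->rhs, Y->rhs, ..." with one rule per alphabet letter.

A->DBC, B->C, C->BD, D->BBA

  step 2 ⇒ step 3: CBBACBBABBACBDCBBA ⇒ BD·C·C·DBC·BD·C·C·DBC·C·C·DBC·BD·C·BBA·BD·C·C·DBC
    A ↦ DBC
    B ↦ C
    C ↦ BD
    D ↦ BBA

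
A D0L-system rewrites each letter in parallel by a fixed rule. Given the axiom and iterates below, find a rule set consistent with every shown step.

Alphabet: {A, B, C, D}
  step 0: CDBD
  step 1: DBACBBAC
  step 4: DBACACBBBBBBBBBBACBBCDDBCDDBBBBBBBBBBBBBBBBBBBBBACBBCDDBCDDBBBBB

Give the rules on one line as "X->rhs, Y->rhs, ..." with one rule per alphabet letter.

A->CD, B->BB, C->DB, D->AC

  step 0 ⇒ step 1: CDBD ⇒ DB·AC·BB·AC
    B ↦ BB
    C ↦ DB
    D ↦ AC
    A ↦ CD  (constrained at step 1)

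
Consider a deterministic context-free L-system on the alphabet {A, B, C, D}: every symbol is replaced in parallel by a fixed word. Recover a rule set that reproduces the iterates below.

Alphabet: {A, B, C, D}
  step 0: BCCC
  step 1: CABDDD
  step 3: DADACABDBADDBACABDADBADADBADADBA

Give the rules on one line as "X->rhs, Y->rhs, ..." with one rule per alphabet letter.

A->DBA, B->CAB, C->D, D->DA

  step 0 ⇒ step 1: BCCC ⇒ CAB·D·D·D
    B ↦ CAB
    C ↦ D
    A ↦ DBA  (constrained at step 1)
    D ↦ DA  (constrained at step 1)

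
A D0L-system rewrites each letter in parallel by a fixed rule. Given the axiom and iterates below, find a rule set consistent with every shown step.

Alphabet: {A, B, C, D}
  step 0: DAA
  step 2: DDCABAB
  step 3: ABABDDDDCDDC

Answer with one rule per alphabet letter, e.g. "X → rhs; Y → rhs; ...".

A->D, B->DC, C->DD, D->AB

  step 2 ⇒ step 3: DDCABAB ⇒ AB·AB·DD·D·DC·D·DC
    A ↦ D
    B ↦ DC
    C ↦ DD
    D ↦ AB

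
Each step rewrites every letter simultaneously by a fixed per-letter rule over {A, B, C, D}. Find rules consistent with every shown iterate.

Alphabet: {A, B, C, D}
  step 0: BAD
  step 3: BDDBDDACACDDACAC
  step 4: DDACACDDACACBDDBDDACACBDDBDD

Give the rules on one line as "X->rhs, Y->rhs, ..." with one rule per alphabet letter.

  step 3 ⇒ step 4: BDDBDDACACDDACAC ⇒ DD·AC·AC·DD·AC·AC·B·DD·B·DD·AC·AC·B·DD·B·DD
    A ↦ B
    B ↦ DD
    C ↦ DD
    D ↦ AC

A->B, B->DD, C->DD, D->AC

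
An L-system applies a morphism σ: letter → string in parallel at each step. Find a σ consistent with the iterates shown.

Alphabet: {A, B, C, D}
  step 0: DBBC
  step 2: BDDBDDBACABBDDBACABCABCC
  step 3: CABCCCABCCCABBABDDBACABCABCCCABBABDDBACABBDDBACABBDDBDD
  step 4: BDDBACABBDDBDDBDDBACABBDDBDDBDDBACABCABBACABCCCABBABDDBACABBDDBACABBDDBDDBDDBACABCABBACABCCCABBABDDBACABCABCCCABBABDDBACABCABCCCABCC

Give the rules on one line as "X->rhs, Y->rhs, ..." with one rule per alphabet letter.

  step 3 ⇒ step 4: CABCCCABCCCABBABDDBACABCABCCCABBABDDBACABBDDBACABBDDBDD ⇒ BDD·BA·CAB·BDD·BDD·BDD·BA·CAB·BDD·BDD·BDD·BA·CAB·CAB·BA·CAB·C·C·CAB·BA·BDD·BA·CAB·BDD·BA·CAB·BDD·BDD·BDD·BA·CAB·CAB·BA·CAB·C·C·CAB·BA·BDD·BA·CAB·CAB·C·C·CAB·BA·BDD·BA·CAB·CAB·C·C·CAB·C·C
    A ↦ BA
    B ↦ CAB
    C ↦ BDD
    D ↦ C

A->BA, B->CAB, C->BDD, D->C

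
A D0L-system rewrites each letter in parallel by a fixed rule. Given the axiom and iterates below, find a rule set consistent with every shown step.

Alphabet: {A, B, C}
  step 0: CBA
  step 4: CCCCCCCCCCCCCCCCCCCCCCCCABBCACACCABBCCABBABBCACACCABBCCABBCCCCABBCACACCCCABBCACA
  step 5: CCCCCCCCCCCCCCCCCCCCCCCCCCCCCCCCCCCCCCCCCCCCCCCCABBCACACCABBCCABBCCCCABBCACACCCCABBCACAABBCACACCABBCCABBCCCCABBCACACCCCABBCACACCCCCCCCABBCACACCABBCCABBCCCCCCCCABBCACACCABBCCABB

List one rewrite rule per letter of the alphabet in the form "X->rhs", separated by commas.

A->ABB, B->CA, C->CC

  step 4 ⇒ step 5: CCCCCCCCCCCCCCCCCCCCCCCCABBCACACCABBCCABBABBCACACCABBCCABBCCCCABBCACACCCCABBCACA ⇒ CC·CC·CC·CC·CC·CC·CC·CC·CC·CC·CC·CC·CC·CC·CC·CC·CC·CC·CC·CC·CC·CC·CC·CC·ABB·CA·CA·CC·ABB·CC·ABB·CC·CC·ABB·CA·CA·CC·CC·ABB·CA·CA·ABB·CA·CA·CC·ABB·CC·ABB·CC·CC·ABB·CA·CA·CC·CC·ABB·CA·CA·CC·CC·CC·CC·ABB·CA·CA·CC·ABB·CC·ABB·CC·CC·CC·CC·ABB·CA·CA·CC·ABB·CC·ABB
    A ↦ ABB
    B ↦ CA
    C ↦ CC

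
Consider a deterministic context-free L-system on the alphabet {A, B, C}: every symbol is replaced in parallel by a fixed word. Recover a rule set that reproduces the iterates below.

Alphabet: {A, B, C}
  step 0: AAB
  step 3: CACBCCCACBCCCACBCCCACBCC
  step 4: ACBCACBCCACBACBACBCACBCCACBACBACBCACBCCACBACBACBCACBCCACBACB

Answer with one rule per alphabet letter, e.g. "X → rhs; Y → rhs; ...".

A->C, B->CC, C->ACB

  step 3 ⇒ step 4: CACBCCCACBCCCACBCCCACBCC ⇒ ACB·C·ACB·CC·ACB·ACB·ACB·C·ACB·CC·ACB·ACB·ACB·C·ACB·CC·ACB·ACB·ACB·C·ACB·CC·ACB·ACB
    A ↦ C
    B ↦ CC
    C ↦ ACB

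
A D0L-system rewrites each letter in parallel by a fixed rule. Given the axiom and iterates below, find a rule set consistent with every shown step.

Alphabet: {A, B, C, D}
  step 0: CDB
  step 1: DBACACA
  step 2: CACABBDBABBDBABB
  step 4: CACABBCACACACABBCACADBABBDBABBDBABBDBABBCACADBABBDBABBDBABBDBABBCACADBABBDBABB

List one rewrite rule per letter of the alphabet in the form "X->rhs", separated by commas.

A->BB, B->CA, C->DBA, D->CA

  step 1 ⇒ step 2: DBACACA ⇒ CA·CA·BB·DBA·BB·DBA·BB
    A ↦ BB
    B ↦ CA
    C ↦ DBA
    D ↦ CA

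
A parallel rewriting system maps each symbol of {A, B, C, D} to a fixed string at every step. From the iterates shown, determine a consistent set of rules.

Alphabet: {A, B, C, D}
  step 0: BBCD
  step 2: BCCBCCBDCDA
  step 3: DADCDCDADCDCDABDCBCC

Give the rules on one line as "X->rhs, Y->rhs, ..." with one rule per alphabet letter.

  step 2 ⇒ step 3: BCCBCCBDCDA ⇒ DA·DC·DC·DA·DC·DC·DA·B·DC·B·CC
    A ↦ CC
    B ↦ DA
    C ↦ DC
    D ↦ B

A->CC, B->DA, C->DC, D->B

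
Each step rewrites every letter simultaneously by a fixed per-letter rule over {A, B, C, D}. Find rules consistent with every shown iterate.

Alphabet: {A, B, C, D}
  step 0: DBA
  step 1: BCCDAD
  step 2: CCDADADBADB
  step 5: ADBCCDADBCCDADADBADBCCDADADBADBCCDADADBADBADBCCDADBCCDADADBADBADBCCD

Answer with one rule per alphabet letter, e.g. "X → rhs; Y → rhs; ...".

  step 1 ⇒ step 2: BCCDAD ⇒ CCD·AD·AD·B·AD·B
    A ↦ AD
    B ↦ CCD
    C ↦ AD
    D ↦ B

A->AD, B->CCD, C->AD, D->B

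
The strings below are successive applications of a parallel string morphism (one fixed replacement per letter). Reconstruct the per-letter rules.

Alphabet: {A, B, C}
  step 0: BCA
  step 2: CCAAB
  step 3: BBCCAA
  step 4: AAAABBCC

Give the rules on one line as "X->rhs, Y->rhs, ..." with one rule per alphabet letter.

  step 3 ⇒ step 4: BBCCAA ⇒ AA·AA·B·B·C·C
    A ↦ C
    B ↦ AA
    C ↦ B

A->C, B->AA, C->B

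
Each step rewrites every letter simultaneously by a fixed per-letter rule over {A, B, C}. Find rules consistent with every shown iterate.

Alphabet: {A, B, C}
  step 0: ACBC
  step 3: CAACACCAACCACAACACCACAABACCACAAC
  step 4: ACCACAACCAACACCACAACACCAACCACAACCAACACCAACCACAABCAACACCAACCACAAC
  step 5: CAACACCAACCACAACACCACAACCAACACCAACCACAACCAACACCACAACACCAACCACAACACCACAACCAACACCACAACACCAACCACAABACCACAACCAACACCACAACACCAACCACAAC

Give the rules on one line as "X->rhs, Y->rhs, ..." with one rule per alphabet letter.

  step 4 ⇒ step 5: ACCACAACCAACACCACAACACCAACCACAACCAACACCAACCACAABCAACACCAACCACAAC ⇒ CA·AC·AC·CA·AC·CA·CA·AC·AC·CA·CA·AC·CA·AC·AC·CA·AC·CA·CA·AC·CA·AC·AC·CA·CA·AC·AC·CA·AC·CA·CA·AC·AC·CA·CA·AC·CA·AC·AC·CA·CA·AC·AC·CA·AC·CA·CA·AB·AC·CA·CA·AC·CA·AC·AC·CA·CA·AC·AC·CA·AC·CA·CA·AC
    A ↦ CA
    B ↦ AB
    C ↦ AC

A->CA, B->AB, C->AC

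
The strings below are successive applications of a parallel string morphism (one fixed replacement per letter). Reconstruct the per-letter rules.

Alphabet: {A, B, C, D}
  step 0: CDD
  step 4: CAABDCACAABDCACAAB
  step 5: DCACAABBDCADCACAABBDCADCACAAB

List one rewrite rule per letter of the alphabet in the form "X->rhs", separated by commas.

A->CA, B->AB, C->D, D->B

  step 4 ⇒ step 5: CAABDCACAABDCACAAB ⇒ D·CA·CA·AB·B·D·CA·D·CA·CA·AB·B·D·CA·D·CA·CA·AB
    A ↦ CA
    B ↦ AB
    C ↦ D
    D ↦ B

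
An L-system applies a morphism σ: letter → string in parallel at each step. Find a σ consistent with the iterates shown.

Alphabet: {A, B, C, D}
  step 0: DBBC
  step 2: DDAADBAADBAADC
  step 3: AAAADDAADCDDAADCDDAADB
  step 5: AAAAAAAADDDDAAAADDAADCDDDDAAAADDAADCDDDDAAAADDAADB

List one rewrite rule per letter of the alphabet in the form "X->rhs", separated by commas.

  step 2 ⇒ step 3: DDAADBAADBAADC ⇒ AA·AA·D·D·AA·DC·D·D·AA·DC·D·D·AA·DB
    A ↦ D
    B ↦ DC
    C ↦ DB
    D ↦ AA

A->D, B->DC, C->DB, D->AA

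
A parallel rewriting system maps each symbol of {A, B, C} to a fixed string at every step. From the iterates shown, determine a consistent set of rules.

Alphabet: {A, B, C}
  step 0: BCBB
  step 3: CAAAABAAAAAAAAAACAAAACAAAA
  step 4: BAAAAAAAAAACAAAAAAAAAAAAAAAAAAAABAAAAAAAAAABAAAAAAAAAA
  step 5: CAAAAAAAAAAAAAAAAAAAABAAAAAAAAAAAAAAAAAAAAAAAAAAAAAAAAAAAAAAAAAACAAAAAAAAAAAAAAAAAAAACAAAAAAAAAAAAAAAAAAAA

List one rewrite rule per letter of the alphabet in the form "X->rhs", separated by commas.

A->AA, B->C, C->BAA

  step 4 ⇒ step 5: BAAAAAAAAAACAAAAAAAAAAAAAAAAAAAABAAAAAAAAAABAAAAAAAAAA ⇒ C·AA·AA·AA·AA·AA·AA·AA·AA·AA·AA·BAA·AA·AA·AA·AA·AA·AA·AA·AA·AA·AA·AA·AA·AA·AA·AA·AA·AA·AA·AA·AA·C·AA·AA·AA·AA·AA·AA·AA·AA·AA·AA·C·AA·AA·AA·AA·AA·AA·AA·AA·AA·AA
    A ↦ AA
    B ↦ C
    C ↦ BAA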